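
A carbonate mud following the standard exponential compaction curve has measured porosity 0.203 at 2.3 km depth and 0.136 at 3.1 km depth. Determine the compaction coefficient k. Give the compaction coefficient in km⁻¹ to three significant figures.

0.501 km⁻¹

Athy: φ(z) = φ₀ e^(−kz) ⇒ φ₁/φ₂ = e^{k(z₂−z₁)} ⇒ k = ln(φ₁/φ₂)/(z₂−z₁)
k = ln(0.203/0.136) / (3.1 − 2.3) = ln(1.493) / 0.8 = 0.4006 / 0.8 = 0.5007 km⁻¹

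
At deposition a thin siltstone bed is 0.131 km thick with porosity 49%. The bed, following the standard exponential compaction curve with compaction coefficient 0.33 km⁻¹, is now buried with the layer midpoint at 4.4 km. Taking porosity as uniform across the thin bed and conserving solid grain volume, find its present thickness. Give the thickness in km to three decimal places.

Porosity at 4.4 km: φ = 0.49·exp(−0.33×4.4) = 0.1147
Solid-volume conservation: h(1−φ) = h₀(1−φ₀) ⇒ h = h₀·(1−φ₀)/(1−φ)
h = 0.131 × (1 − 0.49)/(1 − 0.1147) = 0.131 × 0.5761 = 0.0755 km

0.075 km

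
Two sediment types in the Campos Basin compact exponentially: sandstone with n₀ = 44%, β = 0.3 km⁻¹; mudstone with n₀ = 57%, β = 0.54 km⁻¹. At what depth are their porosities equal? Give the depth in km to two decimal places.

1.08 km

Set n₀ₐ e^(−βₐz) = n₀ᵦ e^(−βᵦz) ⇒ ln(n₀ₐ/n₀ᵦ) = (βₐ − βᵦ)·z
z = ln(0.44/0.57) / (0.3 − 0.54) = -0.2589 / -0.24 = 1.079 km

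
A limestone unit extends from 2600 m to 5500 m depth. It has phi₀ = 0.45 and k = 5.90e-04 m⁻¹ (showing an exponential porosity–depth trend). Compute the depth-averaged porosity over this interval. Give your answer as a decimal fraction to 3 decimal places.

0.046

Working in km (1 km = 1000 m; k in km⁻¹ = k in m⁻¹ × 1000):
⟨phi⟩ = (1/(z₂−z₁)) ∫ phi₀ e^(−kz) dz = phi₀·(e^(−k·z₁) − e^(−k·z₂)) / (k·(z₂−z₁))
e^(−0.59×2.6) = 0.2157; e^(−0.59×5.5) = 0.0390
⟨phi⟩ = 0.45 × (0.2157 − 0.0390) / (0.59 × 2.9) = 0.45 × 0.1033 = 0.0465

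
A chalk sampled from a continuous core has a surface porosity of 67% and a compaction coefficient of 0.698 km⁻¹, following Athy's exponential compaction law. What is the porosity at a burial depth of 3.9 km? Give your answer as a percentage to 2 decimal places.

4.40%

φ = φ₀·exp(−β·d) = 0.67 × exp(−0.698 × 3.9) = 0.67 × exp(−2.722)
  = 0.67 × 0.0657 = 0.0440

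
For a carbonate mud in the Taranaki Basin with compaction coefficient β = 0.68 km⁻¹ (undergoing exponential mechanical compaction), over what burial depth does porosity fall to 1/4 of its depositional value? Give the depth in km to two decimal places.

2.04 km

n/n₀ = 1/4 ⇒ exp(−β·Z) = 1/4 ⇒ Z = ln(4) / β
Z = 1.3863 / 0.68 = 2.039 km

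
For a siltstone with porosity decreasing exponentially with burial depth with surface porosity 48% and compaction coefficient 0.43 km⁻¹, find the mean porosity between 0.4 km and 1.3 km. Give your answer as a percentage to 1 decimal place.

33.5%

⟨phi⟩ = (1/(Z₂−Z₁)) ∫ phi₀ e^(−kZ) dZ = phi₀·(e^(−k·Z₁) − e^(−k·Z₂)) / (k·(Z₂−Z₁))
e^(−0.43×0.4) = 0.8420; e^(−0.43×1.3) = 0.5718
⟨phi⟩ = 0.48 × (0.8420 − 0.5718) / (0.43 × 0.9) = 0.48 × 0.6982 = 0.3351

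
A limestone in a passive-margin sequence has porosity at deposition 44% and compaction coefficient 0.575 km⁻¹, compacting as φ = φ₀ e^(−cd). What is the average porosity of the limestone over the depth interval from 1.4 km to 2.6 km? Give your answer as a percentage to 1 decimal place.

14.2%

⟨φ⟩ = (1/(d₂−d₁)) ∫ φ₀ e^(−cd) dd = φ₀·(e^(−c·d₁) − e^(−c·d₂)) / (c·(d₂−d₁))
e^(−0.575×1.4) = 0.4471; e^(−0.575×2.6) = 0.2242
⟨φ⟩ = 0.44 × (0.4471 − 0.2242) / (0.575 × 1.2) = 0.44 × 0.3230 = 0.1421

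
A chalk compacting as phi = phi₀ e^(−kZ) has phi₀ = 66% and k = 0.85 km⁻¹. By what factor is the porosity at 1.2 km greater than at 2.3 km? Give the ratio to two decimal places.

phi(Z₁)/phi(Z₂) = e^(−k·Z₁)/e^(−k·Z₂) = e^{k(Z₂−Z₁)}
= exp(0.85 × 1.1) = exp(0.935) = 2.5472

2.55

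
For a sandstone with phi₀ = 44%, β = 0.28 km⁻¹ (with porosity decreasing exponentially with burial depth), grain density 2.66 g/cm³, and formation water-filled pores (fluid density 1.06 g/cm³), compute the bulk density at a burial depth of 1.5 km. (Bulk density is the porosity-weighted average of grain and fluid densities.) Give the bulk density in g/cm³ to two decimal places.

Porosity at depth: phi = 0.44·exp(−0.28×1.5) = 0.44×0.6570 = 0.2891
Bulk density: ρ_b = (1−phi)ρ_g + phi·ρ_f = 0.7109×2.66 + 0.2891×1.06
       = 1.891 + 0.306 = 2.197 g/cm³

2.20 g/cm³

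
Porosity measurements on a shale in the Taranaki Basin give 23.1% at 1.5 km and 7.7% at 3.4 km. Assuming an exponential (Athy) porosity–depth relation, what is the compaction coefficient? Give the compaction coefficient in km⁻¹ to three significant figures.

0.578 km⁻¹

Athy: φ(d) = φ₀ e^(−βd) ⇒ φ₁/φ₂ = e^{β(d₂−d₁)} ⇒ β = ln(φ₁/φ₂)/(d₂−d₁)
β = ln(0.231/0.077) / (3.4 − 1.5) = ln(3) / 1.9 = 1.0986 / 1.9 = 0.5782 km⁻¹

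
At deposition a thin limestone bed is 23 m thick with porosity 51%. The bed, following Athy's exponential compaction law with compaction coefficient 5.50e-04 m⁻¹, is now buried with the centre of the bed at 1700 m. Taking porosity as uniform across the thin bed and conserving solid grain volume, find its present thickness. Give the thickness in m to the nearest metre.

Working in km (1 km = 1000 m; c in km⁻¹ = c in m⁻¹ × 1000):
Porosity at 1.7 km: phi = 0.51·exp(−0.55×1.7) = 0.2002
Solid-volume conservation: h(1−phi) = h₀(1−phi₀) ⇒ h = h₀·(1−phi₀)/(1−phi)
h = 0.023 × (1 − 0.51)/(1 − 0.2002) = 0.023 × 0.6127 = 0.0141 km

14 m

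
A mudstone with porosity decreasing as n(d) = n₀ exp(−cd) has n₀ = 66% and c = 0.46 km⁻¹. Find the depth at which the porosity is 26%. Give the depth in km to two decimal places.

2.03 km

Invert Athy's law: d = ln(n₀/n) / c
d = ln(0.66/0.26) / 0.46 = ln(2.538) / 0.46 = 0.9316 / 0.46 = 2.025 km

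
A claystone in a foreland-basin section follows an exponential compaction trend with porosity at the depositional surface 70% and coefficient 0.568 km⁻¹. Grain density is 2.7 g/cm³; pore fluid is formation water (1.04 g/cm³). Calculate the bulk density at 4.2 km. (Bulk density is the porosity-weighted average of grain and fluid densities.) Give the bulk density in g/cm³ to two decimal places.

Porosity at depth: φ = 0.7·exp(−0.568×4.2) = 0.7×0.0920 = 0.0644
Bulk density: ρ_b = (1−φ)ρ_g + φ·ρ_f = 0.9356×2.7 + 0.0644×1.04
       = 2.526 + 0.067 = 2.593 g/cm³

2.59 g/cm³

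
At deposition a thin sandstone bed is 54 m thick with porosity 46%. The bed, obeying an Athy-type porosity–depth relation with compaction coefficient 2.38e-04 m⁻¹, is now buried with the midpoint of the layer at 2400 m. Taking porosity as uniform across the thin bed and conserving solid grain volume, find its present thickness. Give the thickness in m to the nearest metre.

Working in km (1 km = 1000 m; c in km⁻¹ = c in m⁻¹ × 1000):
Porosity at 2.4 km: phi = 0.46·exp(−0.238×2.4) = 0.2598
Solid-volume conservation: h(1−phi) = h₀(1−phi₀) ⇒ h = h₀·(1−phi₀)/(1−phi)
h = 0.054 × (1 − 0.46)/(1 − 0.2598) = 0.054 × 0.7296 = 0.0394 km

39 m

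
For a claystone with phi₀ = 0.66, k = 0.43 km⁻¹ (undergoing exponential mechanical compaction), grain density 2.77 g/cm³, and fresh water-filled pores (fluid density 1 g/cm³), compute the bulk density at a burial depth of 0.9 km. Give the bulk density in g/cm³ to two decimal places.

1.98 g/cm³

Porosity at depth: phi = 0.66·exp(−0.43×0.9) = 0.66×0.6791 = 0.4482
Bulk density: ρ_b = (1−phi)ρ_g + phi·ρ_f = 0.5518×2.77 + 0.4482×1
       = 1.528 + 0.448 = 1.977 g/cm³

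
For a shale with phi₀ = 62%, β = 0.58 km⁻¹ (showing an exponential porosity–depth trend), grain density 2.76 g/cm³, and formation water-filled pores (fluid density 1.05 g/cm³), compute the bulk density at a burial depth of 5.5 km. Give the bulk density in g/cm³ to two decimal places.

2.72 g/cm³

Porosity at depth: phi = 0.62·exp(−0.58×5.5) = 0.62×0.0412 = 0.0255
Bulk density: ρ_b = (1−phi)ρ_g + phi·ρ_f = 0.9745×2.76 + 0.0255×1.05
       = 2.690 + 0.027 = 2.716 g/cm³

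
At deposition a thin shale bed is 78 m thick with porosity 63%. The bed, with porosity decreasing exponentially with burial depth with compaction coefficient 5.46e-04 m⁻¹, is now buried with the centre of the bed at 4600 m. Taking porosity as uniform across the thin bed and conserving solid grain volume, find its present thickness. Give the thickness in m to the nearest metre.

30 m

Working in km (1 km = 1000 m; β in km⁻¹ = β in m⁻¹ × 1000):
Porosity at 4.6 km: phi = 0.63·exp(−0.546×4.6) = 0.0511
Solid-volume conservation: h(1−phi) = h₀(1−phi₀) ⇒ h = h₀·(1−phi₀)/(1−phi)
h = 0.078 × (1 − 0.63)/(1 − 0.0511) = 0.078 × 0.3899 = 0.0304 km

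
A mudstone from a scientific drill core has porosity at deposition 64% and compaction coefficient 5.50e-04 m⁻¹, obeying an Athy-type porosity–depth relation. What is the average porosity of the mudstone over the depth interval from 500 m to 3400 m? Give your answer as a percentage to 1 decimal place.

24.3%

Working in km (1 km = 1000 m; k in km⁻¹ = k in m⁻¹ × 1000):
⟨n⟩ = (1/(z₂−z₁)) ∫ n₀ e^(−kz) dz = n₀·(e^(−k·z₁) − e^(−k·z₂)) / (k·(z₂−z₁))
e^(−0.55×0.5) = 0.7596; e^(−0.55×3.4) = 0.1541
⟨n⟩ = 0.64 × (0.7596 − 0.1541) / (0.55 × 2.9) = 0.64 × 0.3796 = 0.2429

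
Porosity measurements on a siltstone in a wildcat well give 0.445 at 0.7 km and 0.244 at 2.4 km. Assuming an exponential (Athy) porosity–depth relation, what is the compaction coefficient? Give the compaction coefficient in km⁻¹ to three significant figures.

Athy: phi(d) = phi₀ e^(−kd) ⇒ phi₁/phi₂ = e^{k(d₂−d₁)} ⇒ k = ln(phi₁/phi₂)/(d₂−d₁)
k = ln(0.445/0.244) / (2.4 − 0.7) = ln(1.824) / 1.7 = 0.6009 / 1.7 = 0.3535 km⁻¹

0.353 km⁻¹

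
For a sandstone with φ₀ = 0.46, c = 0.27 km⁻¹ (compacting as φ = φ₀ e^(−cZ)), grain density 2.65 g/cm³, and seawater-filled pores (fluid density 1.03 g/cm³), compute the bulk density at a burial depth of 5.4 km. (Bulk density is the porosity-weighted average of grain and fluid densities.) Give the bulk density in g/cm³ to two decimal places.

Porosity at depth: φ = 0.46·exp(−0.27×5.4) = 0.46×0.2327 = 0.1070
Bulk density: ρ_b = (1−φ)ρ_g + φ·ρ_f = 0.8930×2.65 + 0.1070×1.03
       = 2.366 + 0.110 = 2.477 g/cm³

2.48 g/cm³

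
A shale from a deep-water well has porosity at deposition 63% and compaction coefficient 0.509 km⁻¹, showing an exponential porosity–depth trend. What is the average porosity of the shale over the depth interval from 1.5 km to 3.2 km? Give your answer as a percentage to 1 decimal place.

19.6%

⟨φ⟩ = (1/(z₂−z₁)) ∫ φ₀ e^(−cz) dz = φ₀·(e^(−c·z₁) − e^(−c·z₂)) / (c·(z₂−z₁))
e^(−0.509×1.5) = 0.4660; e^(−0.509×3.2) = 0.1962
⟨φ⟩ = 0.63 × (0.4660 − 0.1962) / (0.509 × 1.7) = 0.63 × 0.3119 = 0.1965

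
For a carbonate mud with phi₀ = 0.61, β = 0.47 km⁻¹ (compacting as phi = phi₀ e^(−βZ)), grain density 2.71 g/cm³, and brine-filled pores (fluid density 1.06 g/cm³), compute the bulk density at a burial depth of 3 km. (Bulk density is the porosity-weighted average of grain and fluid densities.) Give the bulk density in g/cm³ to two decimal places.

2.46 g/cm³

Porosity at depth: phi = 0.61·exp(−0.47×3) = 0.61×0.2441 = 0.1489
Bulk density: ρ_b = (1−phi)ρ_g + phi·ρ_f = 0.8511×2.71 + 0.1489×1.06
       = 2.306 + 0.158 = 2.464 g/cm³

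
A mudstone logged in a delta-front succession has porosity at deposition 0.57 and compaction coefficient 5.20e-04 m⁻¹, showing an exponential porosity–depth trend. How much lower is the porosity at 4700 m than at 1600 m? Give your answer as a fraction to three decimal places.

0.199

Working in km (1 km = 1000 m; β in km⁻¹ = β in m⁻¹ × 1000):
n(1.6) = 0.57·e^(−0.52×1.6) = 0.2481
n(4.7) = 0.57·e^(−0.52×4.7) = 0.0495
Δn = 0.2481 − 0.0495 = 0.1986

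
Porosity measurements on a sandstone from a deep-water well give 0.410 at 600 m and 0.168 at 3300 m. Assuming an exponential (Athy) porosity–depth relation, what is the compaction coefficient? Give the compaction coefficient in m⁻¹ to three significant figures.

0.000330 m⁻¹

Working in km (1 km = 1000 m; k in km⁻¹ = k in m⁻¹ × 1000):
Athy: n(d) = n₀ e^(−kd) ⇒ n₁/n₂ = e^{k(d₂−d₁)} ⇒ k = ln(n₁/n₂)/(d₂−d₁)
k = ln(0.41/0.168) / (3.3 − 0.6) = ln(2.44) / 2.7 = 0.8922 / 2.7 = 0.3304 km⁻¹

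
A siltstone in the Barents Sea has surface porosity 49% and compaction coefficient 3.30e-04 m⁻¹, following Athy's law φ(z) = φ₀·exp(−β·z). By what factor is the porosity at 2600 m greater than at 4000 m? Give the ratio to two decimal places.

Working in km (1 km = 1000 m; β in km⁻¹ = β in m⁻¹ × 1000):
φ(z₁)/φ(z₂) = e^(−β·z₁)/e^(−β·z₂) = e^{β(z₂−z₁)}
= exp(0.33 × 1.4) = exp(0.462) = 1.5872

1.59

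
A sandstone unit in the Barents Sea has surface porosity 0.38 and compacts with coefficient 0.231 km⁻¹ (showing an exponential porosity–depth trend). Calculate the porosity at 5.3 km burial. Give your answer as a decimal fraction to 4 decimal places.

φ = φ₀·exp(−k·z) = 0.38 × exp(−0.231 × 5.3) = 0.38 × exp(−1.224)
  = 0.38 × 0.2940 = 0.1117

0.1117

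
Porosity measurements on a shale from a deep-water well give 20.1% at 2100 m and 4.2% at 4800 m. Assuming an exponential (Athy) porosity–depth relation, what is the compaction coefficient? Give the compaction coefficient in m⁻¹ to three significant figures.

Working in km (1 km = 1000 m; c in km⁻¹ = c in m⁻¹ × 1000):
Athy: n(z) = n₀ e^(−cz) ⇒ n₁/n₂ = e^{c(z₂−z₁)} ⇒ c = ln(n₁/n₂)/(z₂−z₁)
c = ln(0.201/0.042) / (4.8 − 2.1) = ln(4.786) / 2.7 = 1.5656 / 2.7 = 0.5799 km⁻¹

0.000580 m⁻¹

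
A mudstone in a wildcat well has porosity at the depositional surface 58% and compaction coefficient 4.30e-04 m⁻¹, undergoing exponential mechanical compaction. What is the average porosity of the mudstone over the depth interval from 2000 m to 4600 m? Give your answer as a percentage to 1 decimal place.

Working in km (1 km = 1000 m; c in km⁻¹ = c in m⁻¹ × 1000):
⟨phi⟩ = (1/(Z₂−Z₁)) ∫ phi₀ e^(−cZ) dZ = phi₀·(e^(−c·Z₁) − e^(−c·Z₂)) / (c·(Z₂−Z₁))
e^(−0.43×2) = 0.4232; e^(−0.43×4.6) = 0.1383
⟨phi⟩ = 0.58 × (0.4232 − 0.1383) / (0.43 × 2.6) = 0.58 × 0.2548 = 0.1478

14.8%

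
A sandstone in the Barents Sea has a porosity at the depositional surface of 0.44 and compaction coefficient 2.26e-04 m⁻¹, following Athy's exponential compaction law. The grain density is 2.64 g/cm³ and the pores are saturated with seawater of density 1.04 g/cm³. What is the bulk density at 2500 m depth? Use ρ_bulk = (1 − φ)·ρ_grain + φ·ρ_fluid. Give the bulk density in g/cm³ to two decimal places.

Working in km (1 km = 1000 m; k in km⁻¹ = k in m⁻¹ × 1000):
Porosity at depth: n = 0.44·exp(−0.226×2.5) = 0.44×0.5684 = 0.2501
Bulk density: ρ_b = (1−n)ρ_g + n·ρ_f = 0.7499×2.64 + 0.2501×1.04
       = 1.980 + 0.260 = 2.240 g/cm³

2.24 g/cm³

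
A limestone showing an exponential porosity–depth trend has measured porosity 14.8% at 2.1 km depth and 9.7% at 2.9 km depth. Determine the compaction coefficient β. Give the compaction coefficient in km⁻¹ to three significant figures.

0.528 km⁻¹

Athy: phi(Z) = phi₀ e^(−βZ) ⇒ phi₁/phi₂ = e^{β(Z₂−Z₁)} ⇒ β = ln(phi₁/phi₂)/(Z₂−Z₁)
β = ln(0.148/0.097) / (2.9 − 2.1) = ln(1.526) / 0.8 = 0.4225 / 0.8 = 0.5281 km⁻¹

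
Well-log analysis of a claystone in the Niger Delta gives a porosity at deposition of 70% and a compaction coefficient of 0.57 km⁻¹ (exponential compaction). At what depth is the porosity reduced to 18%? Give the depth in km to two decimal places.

Invert Athy's law: d = ln(phi₀/phi) / k
d = ln(0.7/0.18) / 0.57 = ln(3.889) / 0.57 = 1.3581 / 0.57 = 2.383 km

2.38 km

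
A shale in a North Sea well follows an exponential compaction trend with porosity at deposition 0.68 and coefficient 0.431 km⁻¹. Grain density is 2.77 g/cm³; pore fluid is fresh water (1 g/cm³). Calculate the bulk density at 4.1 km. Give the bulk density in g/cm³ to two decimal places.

2.56 g/cm³

Porosity at depth: n = 0.68·exp(−0.431×4.1) = 0.68×0.1708 = 0.1162
Bulk density: ρ_b = (1−n)ρ_g + n·ρ_f = 0.8838×2.77 + 0.1162×1
       = 2.448 + 0.116 = 2.564 g/cm³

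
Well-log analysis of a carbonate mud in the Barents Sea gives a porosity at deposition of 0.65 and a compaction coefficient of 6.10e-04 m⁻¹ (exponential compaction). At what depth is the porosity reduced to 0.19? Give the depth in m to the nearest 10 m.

2020 m

Working in km (1 km = 1000 m; k in km⁻¹ = k in m⁻¹ × 1000):
Invert Athy's law: d = ln(phi₀/phi) / k
d = ln(0.65/0.19) / 0.61 = ln(3.421) / 0.61 = 1.2299 / 0.61 = 2.016 km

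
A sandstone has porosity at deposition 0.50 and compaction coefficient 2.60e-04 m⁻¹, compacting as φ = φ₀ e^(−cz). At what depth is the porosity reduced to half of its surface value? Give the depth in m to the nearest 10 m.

2670 m

Working in km (1 km = 1000 m; c in km⁻¹ = c in m⁻¹ × 1000):
φ/φ₀ = 1/2 ⇒ exp(−c·z) = 1/2 ⇒ z = ln(2) / c
z = 0.6931 / 0.26 = 2.666 km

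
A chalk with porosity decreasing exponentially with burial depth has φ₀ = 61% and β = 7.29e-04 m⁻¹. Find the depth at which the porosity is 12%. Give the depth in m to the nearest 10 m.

2230 m

Working in km (1 km = 1000 m; β in km⁻¹ = β in m⁻¹ × 1000):
Invert Athy's law: Z = ln(φ₀/φ) / β
Z = ln(0.61/0.12) / 0.729 = ln(5.083) / 0.729 = 1.6260 / 0.729 = 2.230 km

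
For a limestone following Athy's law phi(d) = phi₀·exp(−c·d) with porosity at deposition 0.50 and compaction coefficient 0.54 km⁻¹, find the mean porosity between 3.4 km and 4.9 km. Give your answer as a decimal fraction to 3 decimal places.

0.055

⟨phi⟩ = (1/(d₂−d₁)) ∫ phi₀ e^(−cd) dd = phi₀·(e^(−c·d₁) − e^(−c·d₂)) / (c·(d₂−d₁))
e^(−0.54×3.4) = 0.1595; e^(−0.54×4.9) = 0.0709
⟨phi⟩ = 0.5 × (0.1595 − 0.0709) / (0.54 × 1.5) = 0.5 × 0.1093 = 0.0546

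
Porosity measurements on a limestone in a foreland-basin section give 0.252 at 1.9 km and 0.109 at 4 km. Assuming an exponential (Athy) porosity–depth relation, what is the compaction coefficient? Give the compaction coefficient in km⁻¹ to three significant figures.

Athy: φ(d) = φ₀ e^(−βd) ⇒ φ₁/φ₂ = e^{β(d₂−d₁)} ⇒ β = ln(φ₁/φ₂)/(d₂−d₁)
β = ln(0.252/0.109) / (4 − 1.9) = ln(2.312) / 2.1 = 0.8381 / 2.1 = 0.3991 km⁻¹

0.399 km⁻¹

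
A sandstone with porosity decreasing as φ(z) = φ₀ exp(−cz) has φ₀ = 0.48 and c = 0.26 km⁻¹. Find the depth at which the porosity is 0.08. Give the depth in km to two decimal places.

6.89 km

Invert Athy's law: z = ln(φ₀/φ) / c
z = ln(0.48/0.08) / 0.26 = ln(6) / 0.26 = 1.7918 / 0.26 = 6.891 km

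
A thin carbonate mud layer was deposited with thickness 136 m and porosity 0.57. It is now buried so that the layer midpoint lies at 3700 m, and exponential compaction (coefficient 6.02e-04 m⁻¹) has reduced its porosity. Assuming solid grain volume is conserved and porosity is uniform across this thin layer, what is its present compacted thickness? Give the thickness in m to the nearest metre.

62 m

Working in km (1 km = 1000 m; k in km⁻¹ = k in m⁻¹ × 1000):
Porosity at 3.7 km: φ = 0.57·exp(−0.602×3.7) = 0.0615
Solid-volume conservation: h(1−φ) = h₀(1−φ₀) ⇒ h = h₀·(1−φ₀)/(1−φ)
h = 0.136 × (1 − 0.57)/(1 − 0.0615) = 0.136 × 0.4582 = 0.0623 km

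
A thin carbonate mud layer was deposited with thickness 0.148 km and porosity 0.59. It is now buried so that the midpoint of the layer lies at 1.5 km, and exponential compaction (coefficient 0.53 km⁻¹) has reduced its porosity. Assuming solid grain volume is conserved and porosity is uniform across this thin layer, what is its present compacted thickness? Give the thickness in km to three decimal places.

0.083 km

Porosity at 1.5 km: φ = 0.59·exp(−0.53×1.5) = 0.2664
Solid-volume conservation: h(1−φ) = h₀(1−φ₀) ⇒ h = h₀·(1−φ₀)/(1−φ)
h = 0.148 × (1 − 0.59)/(1 − 0.2664) = 0.148 × 0.5589 = 0.0827 km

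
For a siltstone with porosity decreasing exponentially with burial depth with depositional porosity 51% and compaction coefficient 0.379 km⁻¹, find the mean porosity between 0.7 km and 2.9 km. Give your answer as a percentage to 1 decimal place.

26.5%

⟨phi⟩ = (1/(d₂−d₁)) ∫ phi₀ e^(−βd) dd = phi₀·(e^(−β·d₁) − e^(−β·d₂)) / (β·(d₂−d₁))
e^(−0.379×0.7) = 0.7670; e^(−0.379×2.9) = 0.3332
⟨phi⟩ = 0.51 × (0.7670 − 0.3332) / (0.379 × 2.2) = 0.51 × 0.5203 = 0.2653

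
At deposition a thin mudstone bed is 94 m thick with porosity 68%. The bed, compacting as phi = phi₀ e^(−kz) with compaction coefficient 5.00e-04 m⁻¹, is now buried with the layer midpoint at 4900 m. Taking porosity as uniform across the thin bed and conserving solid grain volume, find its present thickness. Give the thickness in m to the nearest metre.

Working in km (1 km = 1000 m; k in km⁻¹ = k in m⁻¹ × 1000):
Porosity at 4.9 km: phi = 0.68·exp(−0.5×4.9) = 0.0587
Solid-volume conservation: h(1−phi) = h₀(1−phi₀) ⇒ h = h₀·(1−phi₀)/(1−phi)
h = 0.094 × (1 − 0.68)/(1 − 0.0587) = 0.094 × 0.3399 = 0.0320 km

32 m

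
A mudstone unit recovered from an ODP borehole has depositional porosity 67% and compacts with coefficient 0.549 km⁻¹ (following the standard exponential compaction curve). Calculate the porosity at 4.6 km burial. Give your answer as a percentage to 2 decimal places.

5.36%

phi = phi₀·exp(−β·d) = 0.67 × exp(−0.549 × 4.6) = 0.67 × exp(−2.525)
  = 0.67 × 0.0800 = 0.0536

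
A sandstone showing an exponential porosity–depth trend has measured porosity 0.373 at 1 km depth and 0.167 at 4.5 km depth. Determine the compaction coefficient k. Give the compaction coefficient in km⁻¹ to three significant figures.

0.230 km⁻¹

Athy: phi(Z) = phi₀ e^(−kZ) ⇒ phi₁/phi₂ = e^{k(Z₂−Z₁)} ⇒ k = ln(phi₁/phi₂)/(Z₂−Z₁)
k = ln(0.373/0.167) / (4.5 − 1) = ln(2.234) / 3.5 = 0.8036 / 3.5 = 0.2296 km⁻¹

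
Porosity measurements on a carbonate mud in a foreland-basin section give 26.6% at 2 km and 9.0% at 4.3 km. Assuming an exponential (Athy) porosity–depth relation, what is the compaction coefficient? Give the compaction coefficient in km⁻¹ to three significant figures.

0.471 km⁻¹

Athy: n(Z) = n₀ e^(−kZ) ⇒ n₁/n₂ = e^{k(Z₂−Z₁)} ⇒ k = ln(n₁/n₂)/(Z₂−Z₁)
k = ln(0.266/0.09) / (4.3 − 2) = ln(2.956) / 2.3 = 1.0837 / 2.3 = 0.4712 km⁻¹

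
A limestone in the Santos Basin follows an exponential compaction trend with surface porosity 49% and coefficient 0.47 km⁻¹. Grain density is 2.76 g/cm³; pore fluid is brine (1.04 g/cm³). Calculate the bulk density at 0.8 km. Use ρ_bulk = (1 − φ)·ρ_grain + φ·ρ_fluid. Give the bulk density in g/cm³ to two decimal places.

2.18 g/cm³

Porosity at depth: φ = 0.49·exp(−0.47×0.8) = 0.49×0.6866 = 0.3364
Bulk density: ρ_b = (1−φ)ρ_g + φ·ρ_f = 0.6636×2.76 + 0.3364×1.04
       = 1.831 + 0.350 = 2.181 g/cm³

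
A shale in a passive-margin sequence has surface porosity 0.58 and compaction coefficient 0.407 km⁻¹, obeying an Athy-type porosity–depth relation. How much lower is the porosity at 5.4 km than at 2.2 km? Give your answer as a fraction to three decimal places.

φ(2.2) = 0.58·e^(−0.407×2.2) = 0.2369
φ(5.4) = 0.58·e^(−0.407×5.4) = 0.0644
Δφ = 0.2369 − 0.0644 = 0.1725

0.172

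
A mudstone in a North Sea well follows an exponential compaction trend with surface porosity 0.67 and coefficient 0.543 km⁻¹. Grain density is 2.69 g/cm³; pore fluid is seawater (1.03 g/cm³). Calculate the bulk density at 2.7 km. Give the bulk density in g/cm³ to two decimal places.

Porosity at depth: φ = 0.67·exp(−0.543×2.7) = 0.67×0.2308 = 0.1547
Bulk density: ρ_b = (1−φ)ρ_g + φ·ρ_f = 0.8453×2.69 + 0.1547×1.03
       = 2.274 + 0.159 = 2.433 g/cm³

2.43 g/cm³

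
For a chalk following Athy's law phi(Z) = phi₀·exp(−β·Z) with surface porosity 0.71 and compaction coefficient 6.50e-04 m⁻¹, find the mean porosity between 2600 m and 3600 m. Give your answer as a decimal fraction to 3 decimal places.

Working in km (1 km = 1000 m; β in km⁻¹ = β in m⁻¹ × 1000):
⟨phi⟩ = (1/(Z₂−Z₁)) ∫ phi₀ e^(−βZ) dZ = phi₀·(e^(−β·Z₁) − e^(−β·Z₂)) / (β·(Z₂−Z₁))
e^(−0.65×2.6) = 0.1845; e^(−0.65×3.6) = 0.0963
⟨phi⟩ = 0.71 × (0.1845 − 0.0963) / (0.65 × 1) = 0.71 × 0.1357 = 0.0963

0.096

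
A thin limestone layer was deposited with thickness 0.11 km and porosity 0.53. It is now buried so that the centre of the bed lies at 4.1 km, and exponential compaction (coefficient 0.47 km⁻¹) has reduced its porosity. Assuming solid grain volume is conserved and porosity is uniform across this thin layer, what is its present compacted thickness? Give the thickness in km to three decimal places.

Porosity at 4.1 km: n = 0.53·exp(−0.47×4.1) = 0.0772
Solid-volume conservation: h(1−n) = h₀(1−n₀) ⇒ h = h₀·(1−n₀)/(1−n)
h = 0.11 × (1 − 0.53)/(1 − 0.0772) = 0.11 × 0.5093 = 0.0560 km

0.056 km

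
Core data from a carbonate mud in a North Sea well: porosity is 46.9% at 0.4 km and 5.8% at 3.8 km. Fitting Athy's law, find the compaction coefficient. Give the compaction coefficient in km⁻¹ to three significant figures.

Athy: phi(z) = phi₀ e^(−βz) ⇒ phi₁/phi₂ = e^{β(z₂−z₁)} ⇒ β = ln(phi₁/phi₂)/(z₂−z₁)
β = ln(0.469/0.058) / (3.8 − 0.4) = ln(8.086) / 3.4 = 2.0902 / 3.4 = 0.6148 km⁻¹

0.615 km⁻¹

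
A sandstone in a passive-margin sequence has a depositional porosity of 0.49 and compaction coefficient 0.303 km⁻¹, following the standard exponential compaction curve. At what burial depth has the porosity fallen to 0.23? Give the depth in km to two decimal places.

2.50 km

Invert Athy's law: d = ln(n₀/n) / c
d = ln(0.49/0.23) / 0.303 = ln(2.13) / 0.303 = 0.7563 / 0.303 = 2.496 km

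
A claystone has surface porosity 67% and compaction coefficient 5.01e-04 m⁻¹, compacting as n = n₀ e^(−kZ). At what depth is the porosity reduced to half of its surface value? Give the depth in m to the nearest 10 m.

1380 m

Working in km (1 km = 1000 m; k in km⁻¹ = k in m⁻¹ × 1000):
n/n₀ = 1/2 ⇒ exp(−k·Z) = 1/2 ⇒ Z = ln(2) / k
Z = 0.6931 / 0.501 = 1.384 km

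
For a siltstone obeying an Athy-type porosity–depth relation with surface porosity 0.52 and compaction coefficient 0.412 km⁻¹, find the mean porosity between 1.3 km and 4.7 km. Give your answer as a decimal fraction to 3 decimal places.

0.164

⟨n⟩ = (1/(d₂−d₁)) ∫ n₀ e^(−cd) dd = n₀·(e^(−c·d₁) − e^(−c·d₂)) / (c·(d₂−d₁))
e^(−0.412×1.3) = 0.5853; e^(−0.412×4.7) = 0.1442
⟨n⟩ = 0.52 × (0.5853 − 0.1442) / (0.412 × 3.4) = 0.52 × 0.3149 = 0.1637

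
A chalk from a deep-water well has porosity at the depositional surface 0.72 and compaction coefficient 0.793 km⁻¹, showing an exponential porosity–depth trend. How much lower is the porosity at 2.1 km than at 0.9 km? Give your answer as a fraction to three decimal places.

phi(0.9) = 0.72·e^(−0.793×0.9) = 0.3527
phi(2.1) = 0.72·e^(−0.793×2.1) = 0.1362
Δphi = 0.3527 − 0.1362 = 0.2165

0.217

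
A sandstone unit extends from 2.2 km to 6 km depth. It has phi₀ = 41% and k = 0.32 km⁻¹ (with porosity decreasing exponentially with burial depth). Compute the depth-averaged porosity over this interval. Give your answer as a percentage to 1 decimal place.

11.7%

⟨phi⟩ = (1/(Z₂−Z₁)) ∫ phi₀ e^(−kZ) dZ = phi₀·(e^(−k·Z₁) − e^(−k·Z₂)) / (k·(Z₂−Z₁))
e^(−0.32×2.2) = 0.4946; e^(−0.32×6) = 0.1466
⟨phi⟩ = 0.41 × (0.4946 − 0.1466) / (0.32 × 3.8) = 0.41 × 0.2862 = 0.1173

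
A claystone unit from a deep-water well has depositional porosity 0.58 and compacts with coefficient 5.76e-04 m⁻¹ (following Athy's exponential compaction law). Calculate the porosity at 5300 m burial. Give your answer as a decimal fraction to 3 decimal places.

0.027

Working in km (1 km = 1000 m; β in km⁻¹ = β in m⁻¹ × 1000):
phi = phi₀·exp(−β·d) = 0.58 × exp(−0.576 × 5.3) = 0.58 × exp(−3.053)
  = 0.58 × 0.0472 = 0.0274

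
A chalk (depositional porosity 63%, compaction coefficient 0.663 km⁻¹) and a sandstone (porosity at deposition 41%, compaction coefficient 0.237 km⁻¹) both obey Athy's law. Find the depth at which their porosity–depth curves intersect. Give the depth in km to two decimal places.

1.01 km

Set n₀ₐ e^(−kₐZ) = n₀ᵦ e^(−kᵦZ) ⇒ ln(n₀ₐ/n₀ᵦ) = (kₐ − kᵦ)·Z
Z = ln(0.63/0.41) / (0.663 − 0.237) = 0.4296 / 0.426 = 1.008 km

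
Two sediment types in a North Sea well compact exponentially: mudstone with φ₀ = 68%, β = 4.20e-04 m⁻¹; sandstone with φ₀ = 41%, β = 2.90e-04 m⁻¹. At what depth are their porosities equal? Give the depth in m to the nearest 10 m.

3890 m

Working in km (1 km = 1000 m; β in km⁻¹ = β in m⁻¹ × 1000):
Set φ₀ₐ e^(−βₐz) = φ₀ᵦ e^(−βᵦz) ⇒ ln(φ₀ₐ/φ₀ᵦ) = (βₐ − βᵦ)·z
z = ln(0.68/0.41) / (0.42 − 0.29) = 0.5059 / 0.13 = 3.892 km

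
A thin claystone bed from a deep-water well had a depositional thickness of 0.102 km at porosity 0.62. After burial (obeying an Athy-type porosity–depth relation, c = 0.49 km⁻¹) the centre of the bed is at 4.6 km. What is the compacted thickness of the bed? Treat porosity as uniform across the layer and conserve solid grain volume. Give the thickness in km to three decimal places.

0.041 km

Porosity at 4.6 km: n = 0.62·exp(−0.49×4.6) = 0.0651
Solid-volume conservation: h(1−n) = h₀(1−n₀) ⇒ h = h₀·(1−n₀)/(1−n)
h = 0.102 × (1 − 0.62)/(1 − 0.0651) = 0.102 × 0.4065 = 0.0415 km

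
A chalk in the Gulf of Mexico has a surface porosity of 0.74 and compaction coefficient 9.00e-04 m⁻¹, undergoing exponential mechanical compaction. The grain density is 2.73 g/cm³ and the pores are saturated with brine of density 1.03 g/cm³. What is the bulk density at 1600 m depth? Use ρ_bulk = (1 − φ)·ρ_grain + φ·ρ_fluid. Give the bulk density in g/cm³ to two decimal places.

Working in km (1 km = 1000 m; k in km⁻¹ = k in m⁻¹ × 1000):
Porosity at depth: φ = 0.74·exp(−0.9×1.6) = 0.74×0.2369 = 0.1753
Bulk density: ρ_b = (1−φ)ρ_g + φ·ρ_f = 0.8247×2.73 + 0.1753×1.03
       = 2.251 + 0.181 = 2.432 g/cm³

2.43 g/cm³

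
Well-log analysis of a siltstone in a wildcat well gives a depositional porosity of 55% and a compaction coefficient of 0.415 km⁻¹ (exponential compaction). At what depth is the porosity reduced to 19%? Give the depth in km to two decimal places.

Invert Athy's law: d = ln(φ₀/φ) / k
d = ln(0.55/0.19) / 0.415 = ln(2.895) / 0.415 = 1.0629 / 0.415 = 2.561 km

2.56 km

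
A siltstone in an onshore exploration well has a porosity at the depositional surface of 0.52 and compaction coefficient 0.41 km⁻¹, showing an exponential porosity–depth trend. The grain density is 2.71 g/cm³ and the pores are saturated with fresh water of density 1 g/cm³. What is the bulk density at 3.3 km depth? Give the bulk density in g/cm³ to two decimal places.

2.48 g/cm³

Porosity at depth: phi = 0.52·exp(−0.41×3.3) = 0.52×0.2585 = 0.1344
Bulk density: ρ_b = (1−phi)ρ_g + phi·ρ_f = 0.8656×2.71 + 0.1344×1
       = 2.346 + 0.134 = 2.480 g/cm³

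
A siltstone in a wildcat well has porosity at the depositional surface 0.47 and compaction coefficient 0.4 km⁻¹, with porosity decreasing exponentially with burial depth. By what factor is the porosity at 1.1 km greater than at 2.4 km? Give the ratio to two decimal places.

φ(d₁)/φ(d₂) = e^(−c·d₁)/e^(−c·d₂) = e^{c(d₂−d₁)}
= exp(0.4 × 1.3) = exp(0.52) = 1.6820

1.68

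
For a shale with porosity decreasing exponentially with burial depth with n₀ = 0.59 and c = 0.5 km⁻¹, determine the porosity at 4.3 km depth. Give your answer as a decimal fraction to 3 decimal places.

0.069

n = n₀·exp(−c·d) = 0.59 × exp(−0.5 × 4.3) = 0.59 × exp(−2.15)
  = 0.59 × 0.1165 = 0.0687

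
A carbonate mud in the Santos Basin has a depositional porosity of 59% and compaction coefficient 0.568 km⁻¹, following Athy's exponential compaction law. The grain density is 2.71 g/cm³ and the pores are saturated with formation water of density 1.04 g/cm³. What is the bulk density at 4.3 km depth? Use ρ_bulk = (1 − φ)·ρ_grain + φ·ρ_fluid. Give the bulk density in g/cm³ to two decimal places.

Porosity at depth: φ = 0.59·exp(−0.568×4.3) = 0.59×0.0870 = 0.0513
Bulk density: ρ_b = (1−φ)ρ_g + φ·ρ_f = 0.9487×2.71 + 0.0513×1.04
       = 2.571 + 0.053 = 2.624 g/cm³

2.62 g/cm³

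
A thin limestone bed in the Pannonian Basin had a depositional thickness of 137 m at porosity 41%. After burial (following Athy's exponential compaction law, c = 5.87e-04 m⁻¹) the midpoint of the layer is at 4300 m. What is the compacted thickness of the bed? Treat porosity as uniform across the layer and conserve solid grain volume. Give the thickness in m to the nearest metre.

Working in km (1 km = 1000 m; c in km⁻¹ = c in m⁻¹ × 1000):
Porosity at 4.3 km: phi = 0.41·exp(−0.587×4.3) = 0.0329
Solid-volume conservation: h(1−phi) = h₀(1−phi₀) ⇒ h = h₀·(1−phi₀)/(1−phi)
h = 0.137 × (1 − 0.41)/(1 − 0.0329) = 0.137 × 0.6100 = 0.0836 km

84 m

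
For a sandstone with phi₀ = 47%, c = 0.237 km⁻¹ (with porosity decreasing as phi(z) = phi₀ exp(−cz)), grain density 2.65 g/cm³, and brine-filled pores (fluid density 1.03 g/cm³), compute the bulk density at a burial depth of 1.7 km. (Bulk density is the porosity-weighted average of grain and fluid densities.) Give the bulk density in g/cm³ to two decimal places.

Porosity at depth: phi = 0.47·exp(−0.237×1.7) = 0.47×0.6684 = 0.3141
Bulk density: ρ_b = (1−phi)ρ_g + phi·ρ_f = 0.6859×2.65 + 0.3141×1.03
       = 1.818 + 0.324 = 2.141 g/cm³

2.14 g/cm³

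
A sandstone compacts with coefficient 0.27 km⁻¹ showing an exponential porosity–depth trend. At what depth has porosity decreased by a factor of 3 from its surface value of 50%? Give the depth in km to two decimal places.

n/n₀ = 1/3 ⇒ exp(−β·d) = 1/3 ⇒ d = ln(3) / β
d = 1.0986 / 0.27 = 4.069 km

4.07 km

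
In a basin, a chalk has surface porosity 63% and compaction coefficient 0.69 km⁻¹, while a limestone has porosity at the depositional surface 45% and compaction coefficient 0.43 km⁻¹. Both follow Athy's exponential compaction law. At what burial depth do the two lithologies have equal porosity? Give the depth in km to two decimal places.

Set n₀ₐ e^(−cₐd) = n₀ᵦ e^(−cᵦd) ⇒ ln(n₀ₐ/n₀ᵦ) = (cₐ − cᵦ)·d
d = ln(0.63/0.45) / (0.69 − 0.43) = 0.3365 / 0.26 = 1.294 km

1.29 km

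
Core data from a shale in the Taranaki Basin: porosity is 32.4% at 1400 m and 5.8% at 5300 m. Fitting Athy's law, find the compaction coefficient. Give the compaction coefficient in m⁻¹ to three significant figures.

0.000441 m⁻¹

Working in km (1 km = 1000 m; c in km⁻¹ = c in m⁻¹ × 1000):
Athy: φ(d) = φ₀ e^(−cd) ⇒ φ₁/φ₂ = e^{c(d₂−d₁)} ⇒ c = ln(φ₁/φ₂)/(d₂−d₁)
c = ln(0.324/0.058) / (5.3 − 1.4) = ln(5.586) / 3.9 = 1.7203 / 3.9 = 0.4411 km⁻¹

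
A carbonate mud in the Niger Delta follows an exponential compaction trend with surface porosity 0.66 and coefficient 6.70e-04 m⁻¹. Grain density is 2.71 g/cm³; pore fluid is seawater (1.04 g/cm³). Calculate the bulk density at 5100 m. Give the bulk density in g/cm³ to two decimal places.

2.67 g/cm³

Working in km (1 km = 1000 m; c in km⁻¹ = c in m⁻¹ × 1000):
Porosity at depth: φ = 0.66·exp(−0.67×5.1) = 0.66×0.0328 = 0.0217
Bulk density: ρ_b = (1−φ)ρ_g + φ·ρ_f = 0.9783×2.71 + 0.0217×1.04
       = 2.651 + 0.023 = 2.674 g/cm³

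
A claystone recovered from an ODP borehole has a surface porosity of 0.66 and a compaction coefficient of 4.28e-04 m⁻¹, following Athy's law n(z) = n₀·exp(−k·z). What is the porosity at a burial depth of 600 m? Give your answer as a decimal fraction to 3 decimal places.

0.511

Working in km (1 km = 1000 m; k in km⁻¹ = k in m⁻¹ × 1000):
n = n₀·exp(−k·z) = 0.66 × exp(−0.428 × 0.6) = 0.66 × exp(−0.2568)
  = 0.66 × 0.7735 = 0.5105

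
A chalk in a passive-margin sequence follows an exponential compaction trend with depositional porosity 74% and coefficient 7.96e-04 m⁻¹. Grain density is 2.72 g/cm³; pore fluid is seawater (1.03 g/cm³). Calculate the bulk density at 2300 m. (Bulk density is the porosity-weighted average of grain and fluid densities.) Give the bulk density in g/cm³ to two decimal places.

Working in km (1 km = 1000 m; c in km⁻¹ = c in m⁻¹ × 1000):
Porosity at depth: phi = 0.74·exp(−0.796×2.3) = 0.74×0.1603 = 0.1186
Bulk density: ρ_b = (1−phi)ρ_g + phi·ρ_f = 0.8814×2.72 + 0.1186×1.03
       = 2.397 + 0.122 = 2.520 g/cm³

2.52 g/cm³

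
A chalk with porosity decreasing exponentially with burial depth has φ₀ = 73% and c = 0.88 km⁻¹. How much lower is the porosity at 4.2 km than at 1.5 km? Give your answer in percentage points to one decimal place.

17.7 percentage points

φ(1.5) = 0.73·e^(−0.88×1.5) = 0.1950
φ(4.2) = 0.73·e^(−0.88×4.2) = 0.0181
Δφ = 0.1950 − 0.0181 = 0.1769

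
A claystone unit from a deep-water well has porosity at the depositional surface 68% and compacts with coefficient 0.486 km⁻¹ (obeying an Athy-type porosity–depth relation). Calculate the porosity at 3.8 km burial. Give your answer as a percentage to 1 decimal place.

10.7%

φ = φ₀·exp(−c·Z) = 0.68 × exp(−0.486 × 3.8) = 0.68 × exp(−1.847)
  = 0.68 × 0.1577 = 0.1073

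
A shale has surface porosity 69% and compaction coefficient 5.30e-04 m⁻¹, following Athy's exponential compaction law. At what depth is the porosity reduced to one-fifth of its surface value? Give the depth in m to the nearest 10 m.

3040 m

Working in km (1 km = 1000 m; k in km⁻¹ = k in m⁻¹ × 1000):
n/n₀ = 1/5 ⇒ exp(−k·z) = 1/5 ⇒ z = ln(5) / k
z = 1.6094 / 0.53 = 3.037 km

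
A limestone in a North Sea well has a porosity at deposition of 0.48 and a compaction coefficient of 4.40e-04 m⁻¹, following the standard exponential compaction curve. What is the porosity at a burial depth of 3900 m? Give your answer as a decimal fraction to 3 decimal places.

0.086

Working in km (1 km = 1000 m; k in km⁻¹ = k in m⁻¹ × 1000):
φ = φ₀·exp(−k·z) = 0.48 × exp(−0.44 × 3.9) = 0.48 × exp(−1.716)
  = 0.48 × 0.1798 = 0.0863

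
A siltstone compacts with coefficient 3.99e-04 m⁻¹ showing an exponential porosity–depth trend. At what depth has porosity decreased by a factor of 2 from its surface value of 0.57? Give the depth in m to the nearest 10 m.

1740 m

Working in km (1 km = 1000 m; β in km⁻¹ = β in m⁻¹ × 1000):
phi/phi₀ = 1/2 ⇒ exp(−β·Z) = 1/2 ⇒ Z = ln(2) / β
Z = 0.6931 / 0.399 = 1.737 km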